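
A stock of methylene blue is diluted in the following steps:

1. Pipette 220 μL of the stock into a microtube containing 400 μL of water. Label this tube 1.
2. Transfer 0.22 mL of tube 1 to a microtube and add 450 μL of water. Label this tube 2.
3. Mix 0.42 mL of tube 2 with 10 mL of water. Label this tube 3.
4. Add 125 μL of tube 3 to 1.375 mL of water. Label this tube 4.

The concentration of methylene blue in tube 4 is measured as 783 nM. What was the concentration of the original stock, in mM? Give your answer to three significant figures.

Step 1: 220 μL + 400 μL = 620 μL total → factor 620/220 = 2.8182
Step 2: 0.22 mL + 450 μL = 0.67 mL total → factor 0.67/0.22 = 3.0455
Step 3: 0.42 mL + 10 mL = 10.42 mL total → factor 10.42/0.42 = 24.81
Step 4: 125 μL + 1.375 mL = 1500 μL total → factor 1500/125 = 12
Overall dilution factor = 2.8182 × 3.0455 × 24.81 × 12 = 2555.2
Stock = 783 nM × 2555.2 = 2.001 × 10^6 nM = 2.00 mM

2.00 mM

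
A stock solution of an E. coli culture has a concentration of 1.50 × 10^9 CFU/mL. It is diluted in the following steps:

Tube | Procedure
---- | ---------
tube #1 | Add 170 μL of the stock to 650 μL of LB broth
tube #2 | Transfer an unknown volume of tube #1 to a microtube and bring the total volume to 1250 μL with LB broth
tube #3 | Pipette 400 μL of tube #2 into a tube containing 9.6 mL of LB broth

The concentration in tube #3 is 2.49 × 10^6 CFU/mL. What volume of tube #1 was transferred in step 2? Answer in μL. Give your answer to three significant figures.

Step 1: 170 μL + 650 μL = 820 μL total → factor 820/170 = 4.8235
Step 2: v brought to 1250 μL → factor = 1250 μL/v
Step 3: 400 μL + 9.6 mL = 10000 μL total → factor 10000/400 = 25
Product of known-step factors = 120.59
Overall factor = 1.50 × 10^9 CFU/mL / (2.49 × 10^6 CFU/mL) = 602.41
Step-2 factor = 602.41 / 120.59 = 4.9956
v = 1250 μL / 4.9956 = 250 μL

250 μL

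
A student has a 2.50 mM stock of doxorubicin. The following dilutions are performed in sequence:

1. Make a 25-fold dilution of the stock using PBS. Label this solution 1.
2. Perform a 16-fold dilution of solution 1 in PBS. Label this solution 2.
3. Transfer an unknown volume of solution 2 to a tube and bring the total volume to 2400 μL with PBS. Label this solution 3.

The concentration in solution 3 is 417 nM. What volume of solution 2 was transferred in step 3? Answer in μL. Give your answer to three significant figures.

Step 1: 25-fold → factor 25
Step 2: 16-fold → factor 16
Step 3: v brought to 2400 μL → factor = 2400 μL/v
Product of known-step factors = 400
Overall factor = 2.50 mM / (417 nM) = 5995.2
Step-3 factor = 5995.2 / 400 = 14.988
v = 2400 μL / 14.988 = 160 μL

160 μL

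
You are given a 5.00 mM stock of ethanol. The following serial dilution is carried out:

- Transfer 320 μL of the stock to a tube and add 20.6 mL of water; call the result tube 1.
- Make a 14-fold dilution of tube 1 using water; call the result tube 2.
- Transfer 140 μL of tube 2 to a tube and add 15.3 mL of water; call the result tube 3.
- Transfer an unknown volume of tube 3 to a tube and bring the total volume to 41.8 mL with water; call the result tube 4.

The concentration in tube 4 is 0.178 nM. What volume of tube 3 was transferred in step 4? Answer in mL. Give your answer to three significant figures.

Step 1: 320 μL + 20.6 mL = 20920 μL total → factor 20920/320 = 65.375
Step 2: 14-fold → factor 14
Step 3: 140 μL + 15.3 mL = 15440 μL total → factor 15440/140 = 110.29
Step 4: v brought to 41.8 mL → factor = 41.8 mL/v
Product of known-step factors = 1.0094 × 10^5
Overall factor = 5.00 mM / (0.178 nM) = 2.809 × 10^7
Step-4 factor = 2.809 × 10^7 / 1.0094 × 10^5 = 278.29
v = 41.8 mL / 278.29 = 0.150 mL

0.150 mL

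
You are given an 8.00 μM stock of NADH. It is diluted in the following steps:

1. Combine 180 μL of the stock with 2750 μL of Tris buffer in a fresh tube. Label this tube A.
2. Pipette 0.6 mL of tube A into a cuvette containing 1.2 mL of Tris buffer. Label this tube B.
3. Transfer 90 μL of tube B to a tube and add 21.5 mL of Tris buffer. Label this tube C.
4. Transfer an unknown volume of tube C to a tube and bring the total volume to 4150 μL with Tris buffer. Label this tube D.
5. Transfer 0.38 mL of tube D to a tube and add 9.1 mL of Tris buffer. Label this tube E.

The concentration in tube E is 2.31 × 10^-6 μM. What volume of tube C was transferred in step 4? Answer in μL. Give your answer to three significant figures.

Step 1: 180 μL + 2750 μL = 2930 μL total → factor 2930/180 = 16.278
Step 2: 0.6 mL + 1.2 mL = 1.8 mL total → factor 1.8/0.6 = 3
Step 3: 90 μL + 21.5 mL = 21590 μL total → factor 21590/90 = 239.89
Step 4: v brought to 4150 μL → factor = 4150 μL/v
Step 5: 0.38 mL + 9.1 mL = 9.48 mL total → factor 9.48/0.38 = 24.947
Product of known-step factors = 2.9225 × 10^5
Overall factor = 8.00 μM / (2.31 × 10^-6 μM) = 3.4632 × 10^6
Step-4 factor = 3.4632 × 10^6 / 2.9225 × 10^5 = 11.85
v = 4150 μL / 11.85 = 350 μL

350 μL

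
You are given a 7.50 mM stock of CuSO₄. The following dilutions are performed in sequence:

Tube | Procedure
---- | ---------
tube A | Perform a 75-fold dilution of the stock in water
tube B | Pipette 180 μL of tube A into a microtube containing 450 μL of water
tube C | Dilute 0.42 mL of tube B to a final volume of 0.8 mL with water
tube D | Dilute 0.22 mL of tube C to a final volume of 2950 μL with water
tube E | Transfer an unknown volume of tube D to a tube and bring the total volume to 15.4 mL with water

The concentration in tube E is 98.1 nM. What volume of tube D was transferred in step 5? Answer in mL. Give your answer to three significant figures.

1.35 mL

Step 1: 75-fold → factor 75
Step 2: 180 μL + 450 μL = 630 μL total → factor 630/180 = 3.5
Step 3: 0.42 mL brought to 0.8 mL → factor 0.8/0.42 = 1.9048
Step 4: 0.22 mL brought to 2950 μL → factor 2.95/0.22 = 13.409
Step 5: v brought to 15.4 mL → factor = 15.4 mL/v
Product of known-step factors = 6704.5
Overall factor = 7.50 mM / (98.1 nM) = 76453
Step-5 factor = 76453 / 6704.5 = 11.403
v = 15.4 mL / 11.403 = 1.35 mL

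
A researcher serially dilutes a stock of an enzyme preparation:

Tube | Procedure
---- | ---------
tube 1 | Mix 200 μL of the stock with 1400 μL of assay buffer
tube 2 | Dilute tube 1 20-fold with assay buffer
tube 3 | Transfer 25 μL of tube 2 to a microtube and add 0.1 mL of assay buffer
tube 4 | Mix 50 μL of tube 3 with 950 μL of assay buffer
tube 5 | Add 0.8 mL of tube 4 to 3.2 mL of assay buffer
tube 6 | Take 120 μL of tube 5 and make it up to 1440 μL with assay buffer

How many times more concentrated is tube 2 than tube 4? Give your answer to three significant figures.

Step 1: 200 μL + 1400 μL = 1600 μL total → factor 1600/200 = 8
Step 2: 20-fold → factor 20
Step 3: 25 μL + 0.1 mL = 125 μL total → factor 125/25 = 5
Step 4: 50 μL + 950 μL = 1000 μL total → factor 1000/50 = 20
Dilution factor to tube 2 = 160; to tube 4 = 16000
[tube 2]/[tube 4] = (factor to tube 4)/(factor to tube 2) = 16000/160 = 100

100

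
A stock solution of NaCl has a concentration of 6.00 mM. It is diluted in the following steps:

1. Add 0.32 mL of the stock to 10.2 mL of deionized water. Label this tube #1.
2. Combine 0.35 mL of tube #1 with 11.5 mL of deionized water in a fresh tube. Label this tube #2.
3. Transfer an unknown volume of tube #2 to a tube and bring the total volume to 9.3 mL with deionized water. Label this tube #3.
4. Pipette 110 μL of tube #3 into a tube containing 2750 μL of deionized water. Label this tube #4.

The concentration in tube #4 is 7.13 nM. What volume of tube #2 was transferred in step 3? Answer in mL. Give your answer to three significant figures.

Step 1: 0.32 mL + 10.2 mL = 10.52 mL total → factor 10.52/0.32 = 32.875
Step 2: 0.35 mL + 11.5 mL = 11.85 mL total → factor 11.85/0.35 = 33.857
Step 3: v brought to 9.3 mL → factor = 9.3 mL/v
Step 4: 110 μL + 2750 μL = 2860 μL total → factor 2860/110 = 26
Product of known-step factors = 28939
Overall factor = 6.00 mM / (7.13 nM) = 8.4151 × 10^5
Step-3 factor = 8.4151 × 10^5 / 28939 = 29.079
v = 9.3 mL / 29.079 = 0.320 mL

0.320 mL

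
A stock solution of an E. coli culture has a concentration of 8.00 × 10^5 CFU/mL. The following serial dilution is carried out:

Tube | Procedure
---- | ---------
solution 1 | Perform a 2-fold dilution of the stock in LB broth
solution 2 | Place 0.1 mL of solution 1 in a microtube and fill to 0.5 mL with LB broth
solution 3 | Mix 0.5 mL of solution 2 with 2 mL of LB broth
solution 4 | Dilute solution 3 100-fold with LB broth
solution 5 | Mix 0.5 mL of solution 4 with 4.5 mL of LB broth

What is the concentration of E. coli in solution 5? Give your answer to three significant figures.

16.0 CFU/mL

Step 1: 2-fold → factor 2
Step 2: 0.1 mL brought to 0.5 mL → factor 0.5/0.1 = 5
Step 3: 0.5 mL + 2 mL = 2.5 mL total → factor 2.5/0.5 = 5
Step 4: 100-fold → factor 100
Step 5: 0.5 mL + 4.5 mL = 5 mL total → factor 5/0.5 = 10
Overall dilution factor = 2 × 5 × 5 × 100 × 10 = 50000
Final = 8.00 × 10^5 CFU/mL / 50000 = 16.0 CFU/mL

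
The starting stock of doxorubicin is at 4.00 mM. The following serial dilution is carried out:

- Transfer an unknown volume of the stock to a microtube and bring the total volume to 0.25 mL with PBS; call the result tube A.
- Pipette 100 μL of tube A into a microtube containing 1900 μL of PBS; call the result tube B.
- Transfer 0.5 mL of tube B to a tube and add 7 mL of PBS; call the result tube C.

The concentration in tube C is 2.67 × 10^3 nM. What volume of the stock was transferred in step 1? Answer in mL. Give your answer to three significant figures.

0.0501 mL

Step 1: v brought to 0.25 mL → factor = 0.25 mL/v
Step 2: 100 μL + 1900 μL = 2000 μL total → factor 2000/100 = 20
Step 3: 0.5 mL + 7 mL = 7.5 mL total → factor 7.5/0.5 = 15
Product of known-step factors = 300
Overall factor = 4.00 mM / (2.67 × 10^3 nM) = 1498.1
Step-1 factor = 1498.1 / 300 = 4.9938
v = 0.25 mL / 4.9938 = 0.0501 mL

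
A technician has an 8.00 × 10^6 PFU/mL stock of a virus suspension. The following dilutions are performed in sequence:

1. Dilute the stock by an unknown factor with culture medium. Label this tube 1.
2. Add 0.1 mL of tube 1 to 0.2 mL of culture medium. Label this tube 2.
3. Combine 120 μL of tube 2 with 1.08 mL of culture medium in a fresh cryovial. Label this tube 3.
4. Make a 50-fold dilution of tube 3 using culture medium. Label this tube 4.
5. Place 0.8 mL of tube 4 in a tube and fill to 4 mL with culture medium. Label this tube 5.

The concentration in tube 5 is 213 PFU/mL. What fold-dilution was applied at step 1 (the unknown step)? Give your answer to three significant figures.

Step 1: unknown factor x
Step 2: 0.1 mL + 0.2 mL = 0.3 mL total → factor 0.3/0.1 = 3
Step 3: 120 μL + 1.08 mL = 1200 μL total → factor 1200/120 = 10
Step 4: 50-fold → factor 50
Step 5: 0.8 mL brought to 4 mL → factor 4/0.8 = 5
Product of known-step factors = 7500
Overall factor = 8.00 × 10^6 PFU/mL / (213 PFU/mL) = 37559
x = 37559 / 7500 = 5.01

5.01-fold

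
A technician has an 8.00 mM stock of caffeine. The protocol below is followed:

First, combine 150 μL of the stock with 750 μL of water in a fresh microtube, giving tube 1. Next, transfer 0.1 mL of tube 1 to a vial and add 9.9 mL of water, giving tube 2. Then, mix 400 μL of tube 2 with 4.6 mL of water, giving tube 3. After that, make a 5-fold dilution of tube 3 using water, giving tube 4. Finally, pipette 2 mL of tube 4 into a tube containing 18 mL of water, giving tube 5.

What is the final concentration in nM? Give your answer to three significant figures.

21.3 nM

Step 1: 150 μL + 750 μL = 900 μL total → factor 900/150 = 6
Step 2: 0.1 mL + 9.9 mL = 10 mL total → factor 10/0.1 = 100
Step 3: 400 μL + 4.6 mL = 5000 μL total → factor 5000/400 = 12.5
Step 4: 5-fold → factor 5
Step 5: 2 mL + 18 mL = 20 mL total → factor 20/2 = 10
Overall dilution factor = 6 × 100 × 12.5 × 5 × 10 = 3.75 × 10^5
Final = 8.00 mM / 3.75 × 10^5 = 2.133 × 10^-5 mM = 21.3 nM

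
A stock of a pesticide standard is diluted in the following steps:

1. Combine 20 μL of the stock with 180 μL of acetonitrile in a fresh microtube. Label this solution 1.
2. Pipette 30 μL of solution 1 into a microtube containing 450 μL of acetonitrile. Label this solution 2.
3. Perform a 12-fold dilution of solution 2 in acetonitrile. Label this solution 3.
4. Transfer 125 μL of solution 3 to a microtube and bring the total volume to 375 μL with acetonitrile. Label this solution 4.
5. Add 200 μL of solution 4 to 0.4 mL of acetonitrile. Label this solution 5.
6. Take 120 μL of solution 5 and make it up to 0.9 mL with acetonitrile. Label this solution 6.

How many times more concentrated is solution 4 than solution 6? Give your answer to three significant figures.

Step 1: 20 μL + 180 μL = 200 μL total → factor 200/20 = 10
Step 2: 30 μL + 450 μL = 480 μL total → factor 480/30 = 16
Step 3: 12-fold → factor 12
Step 4: 125 μL brought to 375 μL → factor 375/125 = 3
Step 5: 200 μL + 0.4 mL = 600 μL total → factor 600/200 = 3
Step 6: 120 μL brought to 0.9 mL → factor 900/120 = 7.5
Dilution factor to solution 4 = 5760; to solution 6 = 1.296 × 10^5
[solution 4]/[solution 6] = (factor to solution 6)/(factor to solution 4) = 1.296 × 10^5/5760 = 22.5

22.5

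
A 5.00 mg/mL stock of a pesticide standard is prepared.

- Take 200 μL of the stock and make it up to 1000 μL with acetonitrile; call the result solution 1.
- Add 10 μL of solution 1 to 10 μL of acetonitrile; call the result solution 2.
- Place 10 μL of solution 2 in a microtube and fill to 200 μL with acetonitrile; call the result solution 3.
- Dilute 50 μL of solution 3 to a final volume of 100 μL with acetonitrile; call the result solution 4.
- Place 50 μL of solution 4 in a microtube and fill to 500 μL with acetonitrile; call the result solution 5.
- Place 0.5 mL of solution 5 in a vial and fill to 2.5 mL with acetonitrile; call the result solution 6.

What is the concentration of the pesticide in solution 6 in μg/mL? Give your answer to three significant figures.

Step 1: 200 μL brought to 1000 μL → factor 1000/200 = 5
Step 2: 10 μL + 10 μL = 20 μL total → factor 20/10 = 2
Step 3: 10 μL brought to 200 μL → factor 200/10 = 20
Step 4: 50 μL brought to 100 μL → factor 100/50 = 2
Step 5: 50 μL brought to 500 μL → factor 500/50 = 10
Step 6: 0.5 mL brought to 2.5 mL → factor 2.5/0.5 = 5
Overall dilution factor = 5 × 2 × 20 × 2 × 10 × 5 = 20000
Final = 5.00 mg/mL / 20000 = 0.0002500 mg/mL = 0.250 μg/mL

0.250 μg/mL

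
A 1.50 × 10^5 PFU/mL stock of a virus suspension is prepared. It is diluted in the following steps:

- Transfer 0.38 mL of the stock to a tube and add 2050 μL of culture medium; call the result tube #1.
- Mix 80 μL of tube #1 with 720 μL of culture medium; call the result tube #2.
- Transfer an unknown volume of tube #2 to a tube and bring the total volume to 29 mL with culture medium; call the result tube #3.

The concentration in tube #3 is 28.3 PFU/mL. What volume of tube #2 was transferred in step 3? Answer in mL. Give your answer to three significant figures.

0.350 mL

Step 1: 0.38 mL + 2050 μL = 2.43 mL total → factor 2.43/0.38 = 6.3947
Step 2: 80 μL + 720 μL = 800 μL total → factor 800/80 = 10
Step 3: v brought to 29 mL → factor = 29 mL/v
Product of known-step factors = 63.947
Overall factor = 1.50 × 10^5 PFU/mL / (28.3 PFU/mL) = 5300.4
Step-3 factor = 5300.4 / 63.947 = 82.886
v = 29 mL / 82.886 = 0.350 mL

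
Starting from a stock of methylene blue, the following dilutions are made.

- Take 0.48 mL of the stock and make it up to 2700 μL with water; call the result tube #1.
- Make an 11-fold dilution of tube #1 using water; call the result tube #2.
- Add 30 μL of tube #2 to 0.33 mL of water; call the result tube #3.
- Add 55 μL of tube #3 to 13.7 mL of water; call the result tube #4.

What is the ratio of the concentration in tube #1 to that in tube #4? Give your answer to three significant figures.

Step 1: 0.48 mL brought to 2700 μL → factor 2.7/0.48 = 5.625
Step 2: 11-fold → factor 11
Step 3: 30 μL + 0.33 mL = 360 μL total → factor 360/30 = 12
Step 4: 55 μL + 13.7 mL = 13755 μL total → factor 13755/55 = 250.09
Dilution factor to tube #1 = 5.625; to tube #4 = 1.8569 × 10^5
[tube #1]/[tube #4] = (factor to tube #4)/(factor to tube #1) = 1.8569 × 10^5/5.625 = 3.30 × 10^4

3.30 × 10^4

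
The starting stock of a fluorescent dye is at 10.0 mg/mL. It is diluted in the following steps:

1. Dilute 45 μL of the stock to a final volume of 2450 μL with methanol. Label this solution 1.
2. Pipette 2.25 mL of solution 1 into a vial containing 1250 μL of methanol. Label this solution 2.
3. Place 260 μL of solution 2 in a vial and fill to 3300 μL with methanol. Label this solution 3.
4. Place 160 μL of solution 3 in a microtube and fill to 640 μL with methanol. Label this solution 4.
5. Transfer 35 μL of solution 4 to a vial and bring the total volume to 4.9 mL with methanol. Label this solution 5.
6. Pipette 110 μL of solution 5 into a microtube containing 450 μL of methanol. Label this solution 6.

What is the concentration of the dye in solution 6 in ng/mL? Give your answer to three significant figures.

3.26 ng/mL

Step 1: 45 μL brought to 2450 μL → factor 2450/45 = 54.444
Step 2: 2.25 mL + 1250 μL = 3.5 mL total → factor 3.5/2.25 = 1.5556
Step 3: 260 μL brought to 3300 μL → factor 3300/260 = 12.692
Step 4: 160 μL brought to 640 μL → factor 640/160 = 4
Step 5: 35 μL brought to 4.9 mL → factor 4900/35 = 140
Step 6: 110 μL + 450 μL = 560 μL total → factor 560/110 = 5.0909
Overall dilution factor = 54.444 × 1.5556 × 12.692 × 4 × 140 × 5.0909 = 3.0645 × 10^6
Final = 10.0 mg/mL / 3.0645 × 10^6 = 3.263 × 10^-6 mg/mL = 3.26 ng/mL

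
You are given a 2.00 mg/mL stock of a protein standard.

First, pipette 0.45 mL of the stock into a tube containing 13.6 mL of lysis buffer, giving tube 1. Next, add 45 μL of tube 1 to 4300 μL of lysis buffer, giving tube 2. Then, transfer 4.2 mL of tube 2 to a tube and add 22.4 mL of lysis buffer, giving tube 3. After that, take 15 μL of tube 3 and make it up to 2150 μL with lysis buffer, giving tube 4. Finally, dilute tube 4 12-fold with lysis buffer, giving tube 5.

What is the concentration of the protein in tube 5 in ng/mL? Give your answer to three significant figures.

0.0609 ng/mL

Step 1: 0.45 mL + 13.6 mL = 14.05 mL total → factor 14.05/0.45 = 31.222
Step 2: 45 μL + 4300 μL = 4345 μL total → factor 4345/45 = 96.556
Step 3: 4.2 mL + 22.4 mL = 26.6 mL total → factor 26.6/4.2 = 6.3333
Step 4: 15 μL brought to 2150 μL → factor 2150/15 = 143.33
Step 5: 12-fold → factor 12
Overall dilution factor = 31.222 × 96.556 × 6.3333 × 143.33 × 12 = 3.284 × 10^7
Final = 2.00 mg/mL / 3.284 × 10^7 = 6.090 × 10^-8 mg/mL = 0.0609 ng/mL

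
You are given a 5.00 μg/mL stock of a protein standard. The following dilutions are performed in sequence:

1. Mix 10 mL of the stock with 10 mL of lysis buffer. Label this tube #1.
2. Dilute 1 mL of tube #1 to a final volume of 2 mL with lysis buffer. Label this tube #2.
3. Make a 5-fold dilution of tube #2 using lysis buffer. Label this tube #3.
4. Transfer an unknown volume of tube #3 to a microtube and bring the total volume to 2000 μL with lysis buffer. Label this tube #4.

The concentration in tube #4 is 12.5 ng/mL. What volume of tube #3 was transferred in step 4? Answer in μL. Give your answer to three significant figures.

Step 1: 10 mL + 10 mL = 20 mL total → factor 20/10 = 2
Step 2: 1 mL brought to 2 mL → factor 2/1 = 2
Step 3: 5-fold → factor 5
Step 4: v brought to 2000 μL → factor = 2000 μL/v
Product of known-step factors = 20
Overall factor = 5.00 μg/mL / (12.5 ng/mL) = 400
Step-4 factor = 400 / 20 = 20
v = 2000 μL / 20 = 100 μL

100 μL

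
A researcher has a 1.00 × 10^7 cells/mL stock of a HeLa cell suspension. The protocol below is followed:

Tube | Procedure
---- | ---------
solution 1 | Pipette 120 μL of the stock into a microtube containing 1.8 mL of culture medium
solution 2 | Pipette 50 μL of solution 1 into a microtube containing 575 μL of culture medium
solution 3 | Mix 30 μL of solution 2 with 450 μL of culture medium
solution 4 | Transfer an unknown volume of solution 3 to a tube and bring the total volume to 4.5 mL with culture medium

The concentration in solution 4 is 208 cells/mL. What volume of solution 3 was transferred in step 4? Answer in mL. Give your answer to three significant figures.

0.300 mL

Step 1: 120 μL + 1.8 mL = 1920 μL total → factor 1920/120 = 16
Step 2: 50 μL + 575 μL = 625 μL total → factor 625/50 = 12.5
Step 3: 30 μL + 450 μL = 480 μL total → factor 480/30 = 16
Step 4: v brought to 4.5 mL → factor = 4.5 mL/v
Product of known-step factors = 3200
Overall factor = 1.00 × 10^7 cells/mL / (208 cells/mL) = 48077
Step-4 factor = 48077 / 3200 = 15.024
v = 4.5 mL / 15.024 = 0.300 mL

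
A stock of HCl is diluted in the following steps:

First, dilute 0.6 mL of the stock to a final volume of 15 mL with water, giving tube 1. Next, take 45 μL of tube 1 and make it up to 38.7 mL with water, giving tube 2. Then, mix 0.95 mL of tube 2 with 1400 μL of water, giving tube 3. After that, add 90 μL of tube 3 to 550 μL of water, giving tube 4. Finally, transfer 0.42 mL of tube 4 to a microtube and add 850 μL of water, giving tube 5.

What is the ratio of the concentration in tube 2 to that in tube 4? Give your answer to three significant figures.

Step 1: 0.6 mL brought to 15 mL → factor 15/0.6 = 25
Step 2: 45 μL brought to 38.7 mL → factor 38700/45 = 860
Step 3: 0.95 mL + 1400 μL = 2.35 mL total → factor 2.35/0.95 = 2.4737
Step 4: 90 μL + 550 μL = 640 μL total → factor 640/90 = 7.1111
Dilution factor to tube 2 = 21500; to tube 4 = 3.782 × 10^5
[tube 2]/[tube 4] = (factor to tube 4)/(factor to tube 2) = 3.782 × 10^5/21500 = 17.6

17.6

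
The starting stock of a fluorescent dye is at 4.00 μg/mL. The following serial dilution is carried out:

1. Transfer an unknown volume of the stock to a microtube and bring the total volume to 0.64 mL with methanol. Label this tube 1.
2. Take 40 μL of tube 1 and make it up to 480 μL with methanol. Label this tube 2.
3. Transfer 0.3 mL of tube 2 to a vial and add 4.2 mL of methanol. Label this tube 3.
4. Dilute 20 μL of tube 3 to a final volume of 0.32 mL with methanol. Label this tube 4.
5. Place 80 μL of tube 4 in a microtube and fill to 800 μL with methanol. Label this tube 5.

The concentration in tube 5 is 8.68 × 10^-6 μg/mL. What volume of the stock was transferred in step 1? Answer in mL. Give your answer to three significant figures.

Step 1: v brought to 0.64 mL → factor = 0.64 mL/v
Step 2: 40 μL brought to 480 μL → factor 480/40 = 12
Step 3: 0.3 mL + 4.2 mL = 4.5 mL total → factor 4.5/0.3 = 15
Step 4: 20 μL brought to 0.32 mL → factor 320/20 = 16
Step 5: 80 μL brought to 800 μL → factor 800/80 = 10
Product of known-step factors = 28800
Overall factor = 4.00 μg/mL / (8.68 × 10^-6 μg/mL) = 4.6083 × 10^5
Step-1 factor = 4.6083 × 10^5 / 28800 = 16.001
v = 0.64 mL / 16.001 = 0.0400 mL

0.0400 mL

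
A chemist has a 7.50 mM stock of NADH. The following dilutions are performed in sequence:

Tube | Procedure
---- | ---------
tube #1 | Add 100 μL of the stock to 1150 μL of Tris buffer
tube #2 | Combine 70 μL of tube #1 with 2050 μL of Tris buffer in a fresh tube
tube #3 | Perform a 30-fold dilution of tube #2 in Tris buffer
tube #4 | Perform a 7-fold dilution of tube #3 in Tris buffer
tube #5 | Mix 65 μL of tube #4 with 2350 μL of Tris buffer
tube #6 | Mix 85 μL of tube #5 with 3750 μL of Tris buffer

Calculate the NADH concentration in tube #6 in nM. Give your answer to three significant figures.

0.0563 nM

Step 1: 100 μL + 1150 μL = 1250 μL total → factor 1250/100 = 12.5
Step 2: 70 μL + 2050 μL = 2120 μL total → factor 2120/70 = 30.286
Step 3: 30-fold → factor 30
Step 4: 7-fold → factor 7
Step 5: 65 μL + 2350 μL = 2415 μL total → factor 2415/65 = 37.154
Step 6: 85 μL + 3750 μL = 3835 μL total → factor 3835/85 = 45.118
Dilution factor through tube #6 = 12.5 × 30.286 × 30 × 7 × 37.154 × 45.118 = 1.3327 × 10^8
[tube #6] = 7.50 mM / 1.3327 × 10^8 = 5.628 × 10^-8 mM = 0.0563 nM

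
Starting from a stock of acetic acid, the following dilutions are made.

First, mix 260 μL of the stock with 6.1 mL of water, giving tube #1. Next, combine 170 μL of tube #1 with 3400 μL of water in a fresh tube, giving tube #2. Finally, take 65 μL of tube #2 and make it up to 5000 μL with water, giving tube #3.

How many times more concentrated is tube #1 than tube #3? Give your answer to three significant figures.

1.62 × 10^3

Step 1: 260 μL + 6.1 mL = 6360 μL total → factor 6360/260 = 24.462
Step 2: 170 μL + 3400 μL = 3570 μL total → factor 3570/170 = 21
Step 3: 65 μL brought to 5000 μL → factor 5000/65 = 76.923
Dilution factor to tube #1 = 24.462; to tube #3 = 39515
[tube #1]/[tube #3] = (factor to tube #3)/(factor to tube #1) = 39515/24.462 = 1.62 × 10^3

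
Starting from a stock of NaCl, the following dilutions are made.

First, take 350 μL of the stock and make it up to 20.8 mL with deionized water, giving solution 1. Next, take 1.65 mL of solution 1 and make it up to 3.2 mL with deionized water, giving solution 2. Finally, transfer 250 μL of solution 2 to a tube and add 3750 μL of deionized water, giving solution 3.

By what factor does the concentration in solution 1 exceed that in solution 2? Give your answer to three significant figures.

1.94

Step 1: 350 μL brought to 20.8 mL → factor 20800/350 = 59.429
Step 2: 1.65 mL brought to 3.2 mL → factor 3.2/1.65 = 1.9394
Dilution factor to solution 1 = 59.429; to solution 2 = 115.26
[solution 1]/[solution 2] = (factor to solution 2)/(factor to solution 1) = 115.26/59.429 = 1.94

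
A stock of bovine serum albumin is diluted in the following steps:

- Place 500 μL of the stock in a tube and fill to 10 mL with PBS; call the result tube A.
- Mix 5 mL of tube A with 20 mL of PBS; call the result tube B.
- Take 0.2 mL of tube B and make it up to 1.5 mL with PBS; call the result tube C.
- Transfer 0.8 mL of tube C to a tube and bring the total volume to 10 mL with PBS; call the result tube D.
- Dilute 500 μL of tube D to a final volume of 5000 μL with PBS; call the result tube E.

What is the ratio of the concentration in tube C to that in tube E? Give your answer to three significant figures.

Step 1: 500 μL brought to 10 mL → factor 10000/500 = 20
Step 2: 5 mL + 20 mL = 25 mL total → factor 25/5 = 5
Step 3: 0.2 mL brought to 1.5 mL → factor 1.5/0.2 = 7.5
Step 4: 0.8 mL brought to 10 mL → factor 10/0.8 = 12.5
Step 5: 500 μL brought to 5000 μL → factor 5000/500 = 10
Dilution factor to tube C = 750; to tube E = 93750
[tube C]/[tube E] = (factor to tube E)/(factor to tube C) = 93750/750 = 125

125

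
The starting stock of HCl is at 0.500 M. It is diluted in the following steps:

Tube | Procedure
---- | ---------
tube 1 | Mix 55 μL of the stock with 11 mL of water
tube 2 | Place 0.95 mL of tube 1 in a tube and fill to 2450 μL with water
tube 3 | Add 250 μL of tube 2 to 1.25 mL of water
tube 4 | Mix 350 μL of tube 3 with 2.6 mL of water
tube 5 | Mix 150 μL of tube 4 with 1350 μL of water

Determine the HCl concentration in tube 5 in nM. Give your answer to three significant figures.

1.91 × 10^3 nM

Step 1: 55 μL + 11 mL = 11055 μL total → factor 11055/55 = 201
Step 2: 0.95 mL brought to 2450 μL → factor 2.45/0.95 = 2.5789
Step 3: 250 μL + 1.25 mL = 1500 μL total → factor 1500/250 = 6
Step 4: 350 μL + 2.6 mL = 2950 μL total → factor 2950/350 = 8.4286
Step 5: 150 μL + 1350 μL = 1500 μL total → factor 1500/150 = 10
Overall dilution factor = 201 × 2.5789 × 6 × 8.4286 × 10 = 2.6215 × 10^5
Final = 0.500 M / 2.6215 × 10^5 = 1.907 × 10^-6 M = 1.91 × 10^3 nM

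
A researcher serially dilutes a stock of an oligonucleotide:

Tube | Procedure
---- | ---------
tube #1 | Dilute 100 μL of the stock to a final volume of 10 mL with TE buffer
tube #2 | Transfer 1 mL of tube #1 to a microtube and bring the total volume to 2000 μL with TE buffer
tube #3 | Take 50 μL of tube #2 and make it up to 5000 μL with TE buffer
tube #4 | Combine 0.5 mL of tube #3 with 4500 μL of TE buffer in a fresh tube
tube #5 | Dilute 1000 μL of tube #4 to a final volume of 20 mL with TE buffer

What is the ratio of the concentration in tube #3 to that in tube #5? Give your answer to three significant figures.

200

Step 1: 100 μL brought to 10 mL → factor 10000/100 = 100
Step 2: 1 mL brought to 2000 μL → factor 2/1 = 2
Step 3: 50 μL brought to 5000 μL → factor 5000/50 = 100
Step 4: 0.5 mL + 4500 μL = 5 mL total → factor 5/0.5 = 10
Step 5: 1000 μL brought to 20 mL → factor 20000/1000 = 20
Dilution factor to tube #3 = 20000; to tube #5 = 4 × 10^6
[tube #3]/[tube #5] = (factor to tube #5)/(factor to tube #3) = 4 × 10^6/20000 = 200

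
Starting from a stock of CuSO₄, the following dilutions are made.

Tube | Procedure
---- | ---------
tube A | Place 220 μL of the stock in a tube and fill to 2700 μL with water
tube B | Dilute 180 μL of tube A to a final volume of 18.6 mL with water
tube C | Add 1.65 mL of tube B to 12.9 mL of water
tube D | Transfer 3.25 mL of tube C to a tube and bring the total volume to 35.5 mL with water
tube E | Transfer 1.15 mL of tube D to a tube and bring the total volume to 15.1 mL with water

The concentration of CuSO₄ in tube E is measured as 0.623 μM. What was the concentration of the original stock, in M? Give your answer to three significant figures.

Step 1: 220 μL brought to 2700 μL → factor 2700/220 = 12.273
Step 2: 180 μL brought to 18.6 mL → factor 18600/180 = 103.33
Step 3: 1.65 mL + 12.9 mL = 14.55 mL total → factor 14.55/1.65 = 8.8182
Step 4: 3.25 mL brought to 35.5 mL → factor 35.5/3.25 = 10.923
Step 5: 1.15 mL brought to 15.1 mL → factor 15.1/1.15 = 13.13
Overall dilution factor = 12.273 × 103.33 × 8.8182 × 10.923 × 13.13 = 1.6039 × 10^6
Stock = 0.623 μM × 1.6039 × 10^6 = 9.992 × 10^5 μM = 0.999 M

0.999 M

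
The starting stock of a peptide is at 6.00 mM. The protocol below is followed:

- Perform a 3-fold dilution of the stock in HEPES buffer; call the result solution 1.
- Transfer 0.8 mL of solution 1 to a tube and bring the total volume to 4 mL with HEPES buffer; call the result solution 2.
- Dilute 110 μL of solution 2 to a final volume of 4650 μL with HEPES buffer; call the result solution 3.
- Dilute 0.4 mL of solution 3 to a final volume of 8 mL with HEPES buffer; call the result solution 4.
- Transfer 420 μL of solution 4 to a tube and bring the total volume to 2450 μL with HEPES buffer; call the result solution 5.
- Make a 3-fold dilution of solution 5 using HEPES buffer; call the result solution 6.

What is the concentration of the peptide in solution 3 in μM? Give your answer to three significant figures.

Step 1: 3-fold → factor 3
Step 2: 0.8 mL brought to 4 mL → factor 4/0.8 = 5
Step 3: 110 μL brought to 4650 μL → factor 4650/110 = 42.273
Dilution factor through solution 3 = 3 × 5 × 42.273 = 634.09
[solution 3] = 6.00 mM / 634.09 = 0.009462 mM = 9.46 μM

9.46 μM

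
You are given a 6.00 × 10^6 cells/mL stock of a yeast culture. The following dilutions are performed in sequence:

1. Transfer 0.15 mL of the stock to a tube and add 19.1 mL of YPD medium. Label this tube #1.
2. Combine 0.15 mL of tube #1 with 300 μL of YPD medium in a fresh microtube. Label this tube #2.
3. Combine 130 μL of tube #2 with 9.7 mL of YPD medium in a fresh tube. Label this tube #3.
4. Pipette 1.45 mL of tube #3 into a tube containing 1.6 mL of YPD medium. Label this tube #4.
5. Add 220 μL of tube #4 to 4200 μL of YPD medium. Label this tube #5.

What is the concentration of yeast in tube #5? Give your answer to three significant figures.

4.88 cells/mL

Step 1: 0.15 mL + 19.1 mL = 19.25 mL total → factor 19.25/0.15 = 128.33
Step 2: 0.15 mL + 300 μL = 0.45 mL total → factor 0.45/0.15 = 3
Step 3: 130 μL + 9.7 mL = 9830 μL total → factor 9830/130 = 75.615
Step 4: 1.45 mL + 1.6 mL = 3.05 mL total → factor 3.05/1.45 = 2.1034
Step 5: 220 μL + 4200 μL = 4420 μL total → factor 4420/220 = 20.091
Overall dilution factor = 128.33 × 3 × 75.615 × 2.1034 × 20.091 = 1.2303 × 10^6
Final = 6.00 × 10^6 cells/mL / 1.2303 × 10^6 = 4.88 cells/mL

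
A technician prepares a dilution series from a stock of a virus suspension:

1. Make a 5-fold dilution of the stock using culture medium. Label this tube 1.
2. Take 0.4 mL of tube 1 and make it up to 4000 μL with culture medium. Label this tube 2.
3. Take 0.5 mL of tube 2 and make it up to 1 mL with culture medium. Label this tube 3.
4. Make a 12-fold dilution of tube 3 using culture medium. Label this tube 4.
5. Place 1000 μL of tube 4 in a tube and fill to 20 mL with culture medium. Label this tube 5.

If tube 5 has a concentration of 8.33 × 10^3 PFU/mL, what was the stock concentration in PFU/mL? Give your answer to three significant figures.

Step 1: 5-fold → factor 5
Step 2: 0.4 mL brought to 4000 μL → factor 4/0.4 = 10
Step 3: 0.5 mL brought to 1 mL → factor 1/0.5 = 2
Step 4: 12-fold → factor 12
Step 5: 1000 μL brought to 20 mL → factor 20000/1000 = 20
Overall dilution factor = 5 × 10 × 2 × 12 × 20 = 24000
Stock = 8.33 × 10^3 PFU/mL × 24000 = 2.00 × 10^8 PFU/mL

2.00 × 10^8 PFU/mL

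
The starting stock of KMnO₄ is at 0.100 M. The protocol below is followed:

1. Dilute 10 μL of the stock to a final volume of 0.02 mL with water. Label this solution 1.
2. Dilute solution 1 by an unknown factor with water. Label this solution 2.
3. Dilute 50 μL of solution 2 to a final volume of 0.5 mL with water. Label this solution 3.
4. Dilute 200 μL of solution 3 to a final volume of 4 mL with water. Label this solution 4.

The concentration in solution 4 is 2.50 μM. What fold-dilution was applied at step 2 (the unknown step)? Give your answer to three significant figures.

Step 1: 10 μL brought to 0.02 mL → factor 20/10 = 2
Step 2: unknown factor x
Step 3: 50 μL brought to 0.5 mL → factor 500/50 = 10
Step 4: 200 μL brought to 4 mL → factor 4000/200 = 20
Product of known-step factors = 400
Overall factor = 0.100 M / (2.50 μM) = 40000
x = 40000 / 400 = 100

100-fold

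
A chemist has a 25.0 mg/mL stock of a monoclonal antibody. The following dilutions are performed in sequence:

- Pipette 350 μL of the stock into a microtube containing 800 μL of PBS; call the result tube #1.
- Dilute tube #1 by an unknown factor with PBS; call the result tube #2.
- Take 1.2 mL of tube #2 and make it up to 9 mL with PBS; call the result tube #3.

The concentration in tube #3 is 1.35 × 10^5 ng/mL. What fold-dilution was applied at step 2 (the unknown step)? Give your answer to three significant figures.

7.51-fold

Step 1: 350 μL + 800 μL = 1150 μL total → factor 1150/350 = 3.2857
Step 2: unknown factor x
Step 3: 1.2 mL brought to 9 mL → factor 9/1.2 = 7.5
Product of known-step factors = 24.643
Overall factor = 25.0 mg/mL / (1.35 × 10^5 ng/mL) = 185.19
x = 185.19 / 24.643 = 7.51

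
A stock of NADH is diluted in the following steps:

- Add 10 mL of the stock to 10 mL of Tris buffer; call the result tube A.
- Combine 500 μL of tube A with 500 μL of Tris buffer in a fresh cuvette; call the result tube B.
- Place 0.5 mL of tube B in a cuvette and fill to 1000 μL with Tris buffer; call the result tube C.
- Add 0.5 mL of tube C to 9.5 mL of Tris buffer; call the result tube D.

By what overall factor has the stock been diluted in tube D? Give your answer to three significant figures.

Step 1: 10 mL + 10 mL = 20 mL total → factor 20/10 = 2
Step 2: 500 μL + 500 μL = 1000 μL total → factor 1000/500 = 2
Step 3: 0.5 mL brought to 1000 μL → factor 1/0.5 = 2
Step 4: 0.5 mL + 9.5 mL = 10 mL total → factor 10/0.5 = 20
Overall dilution factor = 2 × 2 × 2 × 20 = 160

160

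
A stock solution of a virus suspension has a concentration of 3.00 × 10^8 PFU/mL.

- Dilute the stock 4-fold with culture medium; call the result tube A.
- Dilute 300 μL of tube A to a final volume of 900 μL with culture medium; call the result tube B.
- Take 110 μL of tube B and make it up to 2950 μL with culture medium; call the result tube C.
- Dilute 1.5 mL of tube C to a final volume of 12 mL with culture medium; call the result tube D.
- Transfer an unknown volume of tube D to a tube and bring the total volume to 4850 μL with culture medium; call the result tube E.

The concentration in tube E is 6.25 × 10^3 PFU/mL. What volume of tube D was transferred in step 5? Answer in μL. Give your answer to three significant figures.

Step 1: 4-fold → factor 4
Step 2: 300 μL brought to 900 μL → factor 900/300 = 3
Step 3: 110 μL brought to 2950 μL → factor 2950/110 = 26.818
Step 4: 1.5 mL brought to 12 mL → factor 12/1.5 = 8
Step 5: v brought to 4850 μL → factor = 4850 μL/v
Product of known-step factors = 2574.5
Overall factor = 3.00 × 10^8 PFU/mL / (6.25 × 10^3 PFU/mL) = 48000
Step-5 factor = 48000 / 2574.5 = 18.644
v = 4850 μL / 18.644 = 260 μL

260 μL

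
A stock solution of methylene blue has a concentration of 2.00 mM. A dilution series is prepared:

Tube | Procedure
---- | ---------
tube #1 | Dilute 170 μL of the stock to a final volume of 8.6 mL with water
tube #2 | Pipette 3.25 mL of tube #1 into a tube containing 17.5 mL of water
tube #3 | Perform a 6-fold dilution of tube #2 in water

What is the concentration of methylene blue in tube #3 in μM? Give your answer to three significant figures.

1.03 μM

Step 1: 170 μL brought to 8.6 mL → factor 8600/170 = 50.588
Step 2: 3.25 mL + 17.5 mL = 20.75 mL total → factor 20.75/3.25 = 6.3846
Step 3: 6-fold → factor 6
Overall dilution factor = 50.588 × 6.3846 × 6 = 1937.9
Final = 2.00 mM / 1937.9 = 0.001032 mM = 1.03 μM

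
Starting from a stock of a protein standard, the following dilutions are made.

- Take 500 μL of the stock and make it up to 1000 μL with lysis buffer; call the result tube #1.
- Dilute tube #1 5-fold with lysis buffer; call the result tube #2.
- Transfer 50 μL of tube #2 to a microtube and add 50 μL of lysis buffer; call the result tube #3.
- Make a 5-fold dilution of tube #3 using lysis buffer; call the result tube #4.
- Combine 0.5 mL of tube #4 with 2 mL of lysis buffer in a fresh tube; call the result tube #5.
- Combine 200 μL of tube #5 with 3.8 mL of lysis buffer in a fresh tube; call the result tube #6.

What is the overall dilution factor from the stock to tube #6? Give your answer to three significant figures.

1.00 × 10^4

Step 1: 500 μL brought to 1000 μL → factor 1000/500 = 2
Step 2: 5-fold → factor 5
Step 3: 50 μL + 50 μL = 100 μL total → factor 100/50 = 2
Step 4: 5-fold → factor 5
Step 5: 0.5 mL + 2 mL = 2.5 mL total → factor 2.5/0.5 = 5
Step 6: 200 μL + 3.8 mL = 4000 μL total → factor 4000/200 = 20
Overall dilution factor = 2 × 5 × 2 × 5 × 5 × 20 = 10000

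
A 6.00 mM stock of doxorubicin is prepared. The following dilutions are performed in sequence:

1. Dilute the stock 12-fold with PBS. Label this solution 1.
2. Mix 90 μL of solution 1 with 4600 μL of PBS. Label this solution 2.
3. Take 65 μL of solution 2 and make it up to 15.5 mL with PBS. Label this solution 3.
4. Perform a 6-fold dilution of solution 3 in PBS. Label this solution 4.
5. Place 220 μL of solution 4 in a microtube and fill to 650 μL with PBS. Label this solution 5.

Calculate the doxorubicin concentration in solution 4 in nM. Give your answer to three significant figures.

Step 1: 12-fold → factor 12
Step 2: 90 μL + 4600 μL = 4690 μL total → factor 4690/90 = 52.111
Step 3: 65 μL brought to 15.5 mL → factor 15500/65 = 238.46
Step 4: 6-fold → factor 6
Dilution factor through solution 4 = 12 × 52.111 × 238.46 × 6 = 8.9471 × 10^5
[solution 4] = 6.00 mM / 8.9471 × 10^5 = 6.706 × 10^-6 mM = 6.71 nM

6.71 nM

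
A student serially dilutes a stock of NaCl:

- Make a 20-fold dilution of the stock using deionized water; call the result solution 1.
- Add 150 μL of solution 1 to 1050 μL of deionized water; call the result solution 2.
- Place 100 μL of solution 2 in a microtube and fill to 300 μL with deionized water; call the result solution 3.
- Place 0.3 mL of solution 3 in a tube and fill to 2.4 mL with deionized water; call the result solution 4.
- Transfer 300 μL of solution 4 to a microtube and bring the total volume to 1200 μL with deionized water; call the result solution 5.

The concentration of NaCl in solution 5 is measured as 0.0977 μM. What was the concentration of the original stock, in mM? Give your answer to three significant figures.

1.50 mM

Step 1: 20-fold → factor 20
Step 2: 150 μL + 1050 μL = 1200 μL total → factor 1200/150 = 8
Step 3: 100 μL brought to 300 μL → factor 300/100 = 3
Step 4: 0.3 mL brought to 2.4 mL → factor 2.4/0.3 = 8
Step 5: 300 μL brought to 1200 μL → factor 1200/300 = 4
Overall dilution factor = 20 × 8 × 3 × 8 × 4 = 15360
Stock = 0.0977 μM × 15360 = 1501 μM = 1.50 mM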